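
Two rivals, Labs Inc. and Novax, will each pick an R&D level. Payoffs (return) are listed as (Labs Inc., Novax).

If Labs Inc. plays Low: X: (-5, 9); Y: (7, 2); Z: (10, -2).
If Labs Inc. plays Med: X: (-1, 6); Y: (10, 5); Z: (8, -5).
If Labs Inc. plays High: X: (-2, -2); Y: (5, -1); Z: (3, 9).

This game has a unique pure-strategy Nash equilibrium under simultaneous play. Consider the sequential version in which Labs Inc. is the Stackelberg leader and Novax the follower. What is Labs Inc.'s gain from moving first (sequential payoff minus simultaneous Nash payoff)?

4

Backward induction with Labs Inc. moving first.
- Low: BR = X, leader payoff -5.
- Med: BR = X, leader payoff -1.
- High: BR = Z, leader payoff 3.
Maximizing over -5, -1, 3, Labs Inc. chooses High. Subgame-perfect outcome: (High, Z) with payoffs (3, 9).
Now find the simultaneous Nash equilibrium.
Labs Inc.'s best replies: X→Med; Y→Med; Z→Low.
Novax's best replies: Low→X; Med→X; High→Z.
The unique mutual best reply is (Med, X), giving (-1, 6).
Labs Inc.'s commitment gain: 3 − -1 = 4.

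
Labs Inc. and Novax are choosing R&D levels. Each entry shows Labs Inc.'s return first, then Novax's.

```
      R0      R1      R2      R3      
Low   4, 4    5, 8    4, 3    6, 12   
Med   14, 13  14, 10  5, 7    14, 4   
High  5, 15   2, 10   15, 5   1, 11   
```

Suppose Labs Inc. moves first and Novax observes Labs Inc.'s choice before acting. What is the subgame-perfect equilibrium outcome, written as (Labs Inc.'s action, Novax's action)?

(Med, R0)

Solve by backward induction (Labs Inc. leads).
- Low → Novax plays R3 (best of 4, 8, 3, 12); Labs Inc. gets 6.
- Med → Novax plays R0 (best of 13, 10, 7, 4); Labs Inc. gets 14.
- High → Novax plays R0 (best of 15, 10, 5, 11); Labs Inc. gets 5.
Labs Inc.'s induced payoffs are 6, 14, 5, so Labs Inc. commits to Med. Subgame-perfect outcome: (Med, R0) with payoffs (14, 13).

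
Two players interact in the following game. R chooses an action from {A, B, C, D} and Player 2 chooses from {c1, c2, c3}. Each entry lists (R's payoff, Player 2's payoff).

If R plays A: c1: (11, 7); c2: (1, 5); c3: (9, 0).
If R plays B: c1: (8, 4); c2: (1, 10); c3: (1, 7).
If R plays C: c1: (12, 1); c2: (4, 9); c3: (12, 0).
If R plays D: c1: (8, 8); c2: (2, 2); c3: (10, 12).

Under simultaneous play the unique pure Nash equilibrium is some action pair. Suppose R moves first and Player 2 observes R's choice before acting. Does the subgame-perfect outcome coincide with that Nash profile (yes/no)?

Player 2 best-responds to each possible R move:
- A → Player 2 plays c1 (best of 7, 5, 0); R gets 11.
- B → Player 2 plays c2 (best of 4, 10, 7); R gets 1.
- C → Player 2 plays c2 (best of 1, 9, 0); R gets 4.
- D → Player 2 plays c3 (best of 8, 2, 12); R gets 10.
Maximizing over 11, 1, 4, 10, R chooses A. Subgame-perfect outcome: (A, c1) with payoffs (11, 7).
Under simultaneous play:
R's best replies: c1→C; c2→C; c3→C.
Player 2's best replies: A→c1; B→c2; C→c2; D→c3.
Only (C, c2) has each player best-responding; Nash payoffs (4, 9).
Sequential outcome (A, c1) differs from the Nash profile (C, c2).

no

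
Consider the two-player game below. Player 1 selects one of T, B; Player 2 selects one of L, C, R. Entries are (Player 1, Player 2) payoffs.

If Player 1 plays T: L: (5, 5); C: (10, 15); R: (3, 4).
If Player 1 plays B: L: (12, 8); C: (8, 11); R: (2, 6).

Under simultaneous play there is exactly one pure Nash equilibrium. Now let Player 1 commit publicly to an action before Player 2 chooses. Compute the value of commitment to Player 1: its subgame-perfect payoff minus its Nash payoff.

0

Player 2 best-responds to each possible Player 1 move:
- T: Player 2 compares 5, 15, 4 and picks C; Player 1 would get 10.
- B: Player 2 compares 8, 11, 6 and picks C; Player 1 would get 8.
Player 1's induced payoffs are 10, 8, so Player 1 commits to T. Subgame-perfect outcome: (T, C) with payoffs (10, 15).
Now find the simultaneous Nash equilibrium.
Player 1's best replies: L→B; C→T; R→T.
Player 2's best replies: T→C; B→C.
Only (T, C) has each player best-responding; Nash payoffs (10, 15).
Player 1's commitment gain: 10 − 10 = 0.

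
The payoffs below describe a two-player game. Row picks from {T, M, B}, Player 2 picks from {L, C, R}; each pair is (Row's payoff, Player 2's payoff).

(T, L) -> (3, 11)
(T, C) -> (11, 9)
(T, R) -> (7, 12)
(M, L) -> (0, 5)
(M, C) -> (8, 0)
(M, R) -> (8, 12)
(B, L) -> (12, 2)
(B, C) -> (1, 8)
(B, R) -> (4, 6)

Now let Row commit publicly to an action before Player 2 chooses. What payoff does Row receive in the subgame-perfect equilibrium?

Work backward from Player 2's decision.
- T: Player 2 compares 11, 9, 12 and picks R; Row would get 7.
- M: Player 2 compares 5, 0, 12 and picks R; Row would get 8.
- B: Player 2 compares 2, 8, 6 and picks C; Row would get 1.
Among 7, 8, 1, the best is 8 at M. Subgame-perfect outcome: (M, R) with payoffs (8, 12).

8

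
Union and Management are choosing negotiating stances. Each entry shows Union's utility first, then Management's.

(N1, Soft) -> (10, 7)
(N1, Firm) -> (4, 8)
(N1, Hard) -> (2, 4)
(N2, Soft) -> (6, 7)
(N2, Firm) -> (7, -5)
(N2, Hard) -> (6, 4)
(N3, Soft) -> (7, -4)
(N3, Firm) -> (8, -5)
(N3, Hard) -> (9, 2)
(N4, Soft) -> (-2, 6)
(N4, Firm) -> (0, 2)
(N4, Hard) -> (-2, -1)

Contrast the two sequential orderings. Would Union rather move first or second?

If Union leads: Management's best replies are N1→Firm, N2→Soft, N3→Hard, N4→Soft; Union's induced payoffs 4, 6, 9, -2; outcome (N3, Hard), payoffs (9, 2).
If Management leads: Union's best replies are Soft→N1, Firm→N3, Hard→N3; Management's induced payoffs 7, -5, 2; outcome (N1, Soft), payoffs (10, 7).
Union gets 9 moving first and 10 moving second, so Union prefers to move second.

second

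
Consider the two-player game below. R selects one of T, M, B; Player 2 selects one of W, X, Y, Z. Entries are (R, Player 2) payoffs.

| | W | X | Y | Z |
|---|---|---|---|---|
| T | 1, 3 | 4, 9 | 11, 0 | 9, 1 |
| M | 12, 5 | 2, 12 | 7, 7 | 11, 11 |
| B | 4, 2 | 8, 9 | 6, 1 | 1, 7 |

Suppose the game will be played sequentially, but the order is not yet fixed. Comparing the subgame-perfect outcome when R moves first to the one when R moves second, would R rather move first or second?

second

If R leads: Player 2's best replies are T→X, M→X, B→X; R's induced payoffs 4, 2, 8; outcome (B, X), payoffs (8, 9).
If Player 2 leads: R's best replies are W→M, X→B, Y→T, Z→M; Player 2's induced payoffs 5, 9, 0, 11; outcome (M, Z), payoffs (11, 11).
R gets 8 moving first and 11 moving second, so R prefers to move second.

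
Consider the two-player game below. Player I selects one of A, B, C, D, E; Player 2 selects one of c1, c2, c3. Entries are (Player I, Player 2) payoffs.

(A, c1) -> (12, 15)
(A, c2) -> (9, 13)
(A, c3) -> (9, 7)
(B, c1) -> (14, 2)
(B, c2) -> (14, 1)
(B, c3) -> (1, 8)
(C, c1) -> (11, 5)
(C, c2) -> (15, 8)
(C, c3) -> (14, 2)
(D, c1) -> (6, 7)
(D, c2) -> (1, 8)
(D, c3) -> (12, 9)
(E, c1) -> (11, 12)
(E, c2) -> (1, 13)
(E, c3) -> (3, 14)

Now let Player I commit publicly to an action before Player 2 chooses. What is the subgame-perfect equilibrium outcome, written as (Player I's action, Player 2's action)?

(C, c2)

Solve by backward induction (Player I leads).
- A: Player 2 compares 15, 13, 7 and picks c1; Player I would get 12.
- B: Player 2 compares 2, 1, 8 and picks c3; Player I would get 1.
- C: Player 2 compares 5, 8, 2 and picks c2; Player I would get 15.
- D: Player 2 compares 7, 8, 9 and picks c3; Player I would get 12.
- E: Player 2 compares 12, 13, 14 and picks c3; Player I would get 3.
Among 12, 1, 15, 12, 3, the best is 15 at C. Subgame-perfect outcome: (C, c2) with payoffs (15, 8).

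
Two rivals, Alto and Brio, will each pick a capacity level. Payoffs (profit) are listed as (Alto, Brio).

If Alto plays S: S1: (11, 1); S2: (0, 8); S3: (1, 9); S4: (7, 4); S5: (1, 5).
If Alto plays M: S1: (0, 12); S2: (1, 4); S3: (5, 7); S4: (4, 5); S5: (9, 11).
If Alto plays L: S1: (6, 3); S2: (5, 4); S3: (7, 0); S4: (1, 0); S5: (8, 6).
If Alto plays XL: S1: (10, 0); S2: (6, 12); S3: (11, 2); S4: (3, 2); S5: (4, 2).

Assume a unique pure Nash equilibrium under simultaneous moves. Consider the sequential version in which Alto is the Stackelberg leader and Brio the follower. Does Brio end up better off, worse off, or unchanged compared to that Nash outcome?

worse off

Solve by backward induction (Alto leads).
- S → Brio plays S3 (best of 1, 8, 9, 4, 5); Alto gets 1.
- M → Brio plays S1 (best of 12, 4, 7, 5, 11); Alto gets 0.
- L → Brio plays S5 (best of 3, 4, 0, 0, 6); Alto gets 8.
- XL → Brio plays S2 (best of 0, 12, 2, 2, 2); Alto gets 6.
Alto's induced payoffs are 1, 0, 8, 6, so Alto commits to L. Subgame-perfect outcome: (L, S5) with payoffs (8, 6).
Under simultaneous play:
Alto's best replies: S1→S; S2→XL; S3→XL; S4→S; S5→M.
Brio's best replies: S→S3; M→S1; L→S5; XL→S2.
The unique mutual best reply is (XL, S2), giving (6, 12).
Brio earns 6 sequentially versus 12 at the Nash outcome: worse off.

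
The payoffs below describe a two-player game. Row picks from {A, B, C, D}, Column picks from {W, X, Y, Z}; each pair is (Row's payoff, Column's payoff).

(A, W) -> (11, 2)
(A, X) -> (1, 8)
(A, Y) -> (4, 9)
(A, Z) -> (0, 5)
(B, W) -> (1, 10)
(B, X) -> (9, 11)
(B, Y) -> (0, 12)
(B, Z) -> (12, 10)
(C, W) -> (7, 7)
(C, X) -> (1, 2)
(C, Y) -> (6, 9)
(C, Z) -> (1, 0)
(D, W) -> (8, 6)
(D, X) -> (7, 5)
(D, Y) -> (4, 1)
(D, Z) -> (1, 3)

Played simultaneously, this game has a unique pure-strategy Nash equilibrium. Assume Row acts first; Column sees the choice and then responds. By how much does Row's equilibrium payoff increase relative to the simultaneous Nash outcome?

2

Work backward from Column's decision.
- A: Column compares 2, 8, 9, 5 and picks Y; Row would get 4.
- B: Column compares 10, 11, 12, 10 and picks Y; Row would get 0.
- C: Column compares 7, 2, 9, 0 and picks Y; Row would get 6.
- D: Column compares 6, 5, 1, 3 and picks W; Row would get 8.
Among 4, 0, 6, 8, the best is 8 at D. Subgame-perfect outcome: (D, W) with payoffs (8, 6).
For the simultaneous game, intersect best replies.
Row's best replies: W→A; X→B; Y→C; Z→B.
Column's best replies: A→Y; B→Y; C→Y; D→W.
The unique mutual best reply is (C, Y), giving (6, 9).
Row's commitment gain: 8 − 6 = 2.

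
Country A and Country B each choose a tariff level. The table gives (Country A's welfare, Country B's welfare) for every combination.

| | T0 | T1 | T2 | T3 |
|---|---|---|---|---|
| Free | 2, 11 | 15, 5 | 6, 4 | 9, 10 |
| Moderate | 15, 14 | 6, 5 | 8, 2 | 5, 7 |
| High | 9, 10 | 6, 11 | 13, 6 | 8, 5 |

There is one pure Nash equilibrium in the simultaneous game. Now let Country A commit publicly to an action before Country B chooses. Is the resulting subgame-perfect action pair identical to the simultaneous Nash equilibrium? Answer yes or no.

yes

Work backward from Country B's decision.
- Free: Country B compares 11, 5, 4, 10 and picks T0; Country A would get 2.
- Moderate: Country B compares 14, 5, 2, 7 and picks T0; Country A would get 15.
- High: Country B compares 10, 11, 6, 5 and picks T1; Country A would get 6.
Maximizing over 2, 15, 6, Country A chooses Moderate. Subgame-perfect outcome: (Moderate, T0) with payoffs (15, 14).
Now find the simultaneous Nash equilibrium.
Country A's best replies: T0→Moderate; T1→Free; T2→High; T3→Free.
Country B's best replies: Free→T0; Moderate→T0; High→T1.
Only (Moderate, T0) has each player best-responding; Nash payoffs (15, 14).
Sequential outcome (Moderate, T0) coincides with the Nash profile (Moderate, T0).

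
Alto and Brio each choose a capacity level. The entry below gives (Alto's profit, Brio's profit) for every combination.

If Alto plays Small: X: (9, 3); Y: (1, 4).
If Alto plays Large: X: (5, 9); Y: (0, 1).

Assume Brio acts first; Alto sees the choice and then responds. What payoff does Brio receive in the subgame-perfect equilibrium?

4

Solve by backward induction (Brio leads).
- X: Alto compares 9, 5 and picks Small; Brio would get 3.
- Y: Alto compares 1, 0 and picks Small; Brio would get 4.
Among 3, 4, the best is 4 at Y. Subgame-perfect outcome: (Small, Y) with payoffs (1, 4).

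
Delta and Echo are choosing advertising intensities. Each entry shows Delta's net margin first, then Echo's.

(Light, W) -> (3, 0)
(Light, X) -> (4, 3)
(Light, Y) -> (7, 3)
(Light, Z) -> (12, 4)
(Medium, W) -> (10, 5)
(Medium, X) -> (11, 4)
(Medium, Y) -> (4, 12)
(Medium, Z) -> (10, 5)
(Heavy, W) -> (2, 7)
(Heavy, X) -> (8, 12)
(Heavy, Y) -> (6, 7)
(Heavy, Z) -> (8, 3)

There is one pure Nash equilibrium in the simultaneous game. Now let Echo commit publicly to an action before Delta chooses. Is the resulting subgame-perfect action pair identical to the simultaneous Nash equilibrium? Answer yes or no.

no

Delta best-responds to each possible Echo move:
- W: Delta compares 3, 10, 2 and picks Medium; Echo would get 5.
- X: Delta compares 4, 11, 8 and picks Medium; Echo would get 4.
- Y: Delta compares 7, 4, 6 and picks Light; Echo would get 3.
- Z: Delta compares 12, 10, 8 and picks Light; Echo would get 4.
Maximizing over 5, 4, 3, 4, Echo chooses W. Subgame-perfect outcome: (Medium, W) with payoffs (10, 5).
Now find the simultaneous Nash equilibrium.
Delta's best replies: W→Medium; X→Medium; Y→Light; Z→Light.
Echo's best replies: Light→Z; Medium→Y; Heavy→X.
The unique mutual best reply is (Light, Z), giving (12, 4).
Sequential outcome (Medium, W) differs from the Nash profile (Light, Z).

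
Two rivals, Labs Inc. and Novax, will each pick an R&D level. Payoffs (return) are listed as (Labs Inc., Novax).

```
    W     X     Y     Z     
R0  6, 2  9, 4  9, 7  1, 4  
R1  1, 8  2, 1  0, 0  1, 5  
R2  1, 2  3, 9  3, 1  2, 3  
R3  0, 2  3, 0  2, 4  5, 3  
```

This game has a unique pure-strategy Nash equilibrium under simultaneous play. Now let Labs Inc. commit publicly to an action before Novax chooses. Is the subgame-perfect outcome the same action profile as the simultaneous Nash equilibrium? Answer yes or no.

yes

Backward induction with Labs Inc. moving first.
- R0: Novax compares 2, 4, 7, 4 and picks Y; Labs Inc. would get 9.
- R1: Novax compares 8, 1, 0, 5 and picks W; Labs Inc. would get 1.
- R2: Novax compares 2, 9, 1, 3 and picks X; Labs Inc. would get 3.
- R3: Novax compares 2, 0, 4, 3 and picks Y; Labs Inc. would get 2.
Among 9, 1, 3, 2, the best is 9 at R0. Subgame-perfect outcome: (R0, Y) with payoffs (9, 7).
Under simultaneous play:
Labs Inc.'s best replies: W→R0; X→R0; Y→R0; Z→R3.
Novax's best replies: R0→Y; R1→W; R2→X; R3→Y.
The unique mutual best reply is (R0, Y), giving (9, 7).
Sequential outcome (R0, Y) coincides with the Nash profile (R0, Y).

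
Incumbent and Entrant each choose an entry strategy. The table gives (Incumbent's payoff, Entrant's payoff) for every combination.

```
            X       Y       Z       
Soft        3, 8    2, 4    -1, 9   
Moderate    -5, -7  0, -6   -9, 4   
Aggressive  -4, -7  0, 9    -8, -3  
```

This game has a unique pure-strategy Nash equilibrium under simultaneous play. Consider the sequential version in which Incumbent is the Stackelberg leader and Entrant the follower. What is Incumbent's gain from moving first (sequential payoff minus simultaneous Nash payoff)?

1

Solve by backward induction (Incumbent leads).
- Soft → Entrant plays Z (best of 8, 4, 9); Incumbent gets -1.
- Moderate → Entrant plays Z (best of -7, -6, 4); Incumbent gets -9.
- Aggressive → Entrant plays Y (best of -7, 9, -3); Incumbent gets 0.
Maximizing over -1, -9, 0, Incumbent chooses Aggressive. Subgame-perfect outcome: (Aggressive, Y) with payoffs (0, 9).
For the simultaneous game, intersect best replies.
Incumbent's best replies: X→Soft; Y→Soft; Z→Soft.
Entrant's best replies: Soft→Z; Moderate→Z; Aggressive→Y.
The unique mutual best reply is (Soft, Z), giving (-1, 9).
Incumbent's commitment gain: 0 − -1 = 1.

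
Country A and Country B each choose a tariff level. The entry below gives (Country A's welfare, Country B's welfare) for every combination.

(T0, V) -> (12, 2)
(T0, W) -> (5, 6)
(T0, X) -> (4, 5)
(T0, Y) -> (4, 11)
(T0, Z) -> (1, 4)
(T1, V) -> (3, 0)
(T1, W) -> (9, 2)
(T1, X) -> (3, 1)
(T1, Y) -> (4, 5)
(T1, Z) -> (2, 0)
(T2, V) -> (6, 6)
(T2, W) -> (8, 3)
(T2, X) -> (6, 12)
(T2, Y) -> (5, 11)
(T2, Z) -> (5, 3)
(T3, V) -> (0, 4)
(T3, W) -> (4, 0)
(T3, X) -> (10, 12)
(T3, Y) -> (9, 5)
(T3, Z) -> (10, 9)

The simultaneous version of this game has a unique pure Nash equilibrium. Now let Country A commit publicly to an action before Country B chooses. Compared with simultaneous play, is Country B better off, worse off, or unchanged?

Backward induction with Country A moving first.
- T0 → Country B plays Y (best of 2, 6, 5, 11, 4); Country A gets 4.
- T1 → Country B plays Y (best of 0, 2, 1, 5, 0); Country A gets 4.
- T2 → Country B plays X (best of 6, 3, 12, 11, 3); Country A gets 6.
- T3 → Country B plays X (best of 4, 0, 12, 5, 9); Country A gets 10.
Maximizing over 4, 4, 6, 10, Country A chooses T3. Subgame-perfect outcome: (T3, X) with payoffs (10, 12).
For the simultaneous game, intersect best replies.
Country A's best replies: V→T0; W→T1; X→T3; Y→T3; Z→T3.
Country B's best replies: T0→Y; T1→Y; T2→X; T3→X.
Only (T3, X) has each player best-responding; Nash payoffs (10, 12).
Country B earns 12 sequentially versus 12 at the Nash outcome: unchanged.

unchanged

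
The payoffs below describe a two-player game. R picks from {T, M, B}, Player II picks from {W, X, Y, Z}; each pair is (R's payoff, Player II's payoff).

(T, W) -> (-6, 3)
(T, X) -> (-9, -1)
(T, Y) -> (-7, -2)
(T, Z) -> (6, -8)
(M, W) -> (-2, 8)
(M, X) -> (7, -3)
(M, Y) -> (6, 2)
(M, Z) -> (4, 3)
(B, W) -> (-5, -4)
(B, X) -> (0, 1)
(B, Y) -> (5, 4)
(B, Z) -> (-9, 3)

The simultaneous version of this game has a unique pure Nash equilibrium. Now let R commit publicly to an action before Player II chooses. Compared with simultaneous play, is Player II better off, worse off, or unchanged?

Backward induction with R moving first.
- T: Player II compares 3, -1, -2, -8 and picks W; R would get -6.
- M: Player II compares 8, -3, 2, 3 and picks W; R would get -2.
- B: Player II compares -4, 1, 4, 3 and picks Y; R would get 5.
Maximizing over -6, -2, 5, R chooses B. Subgame-perfect outcome: (B, Y) with payoffs (5, 4).
Under simultaneous play:
R's best replies: W→M; X→M; Y→M; Z→T.
Player II's best replies: T→W; M→W; B→Y.
The unique mutual best reply is (M, W), giving (-2, 8).
Player II earns 4 sequentially versus 8 at the Nash outcome: worse off.

worse off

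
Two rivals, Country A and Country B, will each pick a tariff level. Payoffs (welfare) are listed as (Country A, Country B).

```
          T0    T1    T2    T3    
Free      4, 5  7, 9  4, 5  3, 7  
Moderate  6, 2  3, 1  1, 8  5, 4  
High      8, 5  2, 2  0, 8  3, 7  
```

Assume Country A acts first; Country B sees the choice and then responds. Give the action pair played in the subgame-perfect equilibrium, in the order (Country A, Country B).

Backward induction with Country A moving first.
- Free: BR = T1, leader payoff 7.
- Moderate: BR = T2, leader payoff 1.
- High: BR = T2, leader payoff 0.
Maximizing over 7, 1, 0, Country A chooses Free. Subgame-perfect outcome: (Free, T1) with payoffs (7, 9).

(Free, T1)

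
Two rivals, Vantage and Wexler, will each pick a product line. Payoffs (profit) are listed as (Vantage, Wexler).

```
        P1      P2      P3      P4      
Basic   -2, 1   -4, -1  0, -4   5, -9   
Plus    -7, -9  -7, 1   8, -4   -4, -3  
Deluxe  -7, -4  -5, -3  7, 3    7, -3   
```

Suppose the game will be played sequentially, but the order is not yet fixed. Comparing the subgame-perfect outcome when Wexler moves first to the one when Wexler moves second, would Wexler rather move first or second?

second

If Vantage leads: Wexler's best replies are Basic→P1, Plus→P2, Deluxe→P3; Vantage's induced payoffs -2, -7, 7; outcome (Deluxe, P3), payoffs (7, 3).
If Wexler leads: Vantage's best replies are P1→Basic, P2→Basic, P3→Plus, P4→Deluxe; Wexler's induced payoffs 1, -1, -4, -3; outcome (Basic, P1), payoffs (-2, 1).
Wexler gets 1 moving first and 3 moving second, so Wexler prefers to move second.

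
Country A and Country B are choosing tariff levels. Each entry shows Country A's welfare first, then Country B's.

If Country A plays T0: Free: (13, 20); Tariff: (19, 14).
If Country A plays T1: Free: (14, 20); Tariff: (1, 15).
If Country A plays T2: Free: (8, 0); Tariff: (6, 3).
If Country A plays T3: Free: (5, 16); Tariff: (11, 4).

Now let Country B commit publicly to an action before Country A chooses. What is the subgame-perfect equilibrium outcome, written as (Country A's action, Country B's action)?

Backward induction with Country B moving first.
- Free → Country A plays T1 (best of 13, 14, 8, 5); Country B gets 20.
- Tariff → Country A plays T0 (best of 19, 1, 6, 11); Country B gets 14.
Among 20, 14, the best is 20 at Free. Subgame-perfect outcome: (T1, Free) with payoffs (14, 20).

(T1, Free)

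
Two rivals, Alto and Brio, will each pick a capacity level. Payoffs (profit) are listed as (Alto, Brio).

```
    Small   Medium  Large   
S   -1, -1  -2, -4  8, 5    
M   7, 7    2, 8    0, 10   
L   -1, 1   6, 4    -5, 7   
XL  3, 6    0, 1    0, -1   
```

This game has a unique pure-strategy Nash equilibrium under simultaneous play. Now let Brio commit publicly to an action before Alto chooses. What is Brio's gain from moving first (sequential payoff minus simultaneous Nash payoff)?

Alto best-responds to each possible Brio move:
- Small: BR = M, leader payoff 7.
- Medium: BR = L, leader payoff 4.
- Large: BR = S, leader payoff 5.
Maximizing over 7, 4, 5, Brio chooses Small. Subgame-perfect outcome: (M, Small) with payoffs (7, 7).
Now find the simultaneous Nash equilibrium.
Alto's best replies: Small→M; Medium→L; Large→S.
Brio's best replies: S→Large; M→Large; L→Large; XL→Small.
Only (S, Large) has each player best-responding; Nash payoffs (8, 5).
Brio's commitment gain: 7 − 5 = 2.

2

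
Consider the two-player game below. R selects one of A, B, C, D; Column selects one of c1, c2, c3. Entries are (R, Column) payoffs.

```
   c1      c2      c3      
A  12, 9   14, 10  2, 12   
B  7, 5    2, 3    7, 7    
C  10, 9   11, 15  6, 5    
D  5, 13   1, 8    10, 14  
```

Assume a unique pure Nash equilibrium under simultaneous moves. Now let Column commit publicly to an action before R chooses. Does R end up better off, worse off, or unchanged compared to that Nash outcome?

Backward induction with Column moving first.
- c1 → R plays A (best of 12, 7, 10, 5); Column gets 9.
- c2 → R plays A (best of 14, 2, 11, 1); Column gets 10.
- c3 → R plays D (best of 2, 7, 6, 10); Column gets 14.
Maximizing over 9, 10, 14, Column chooses c3. Subgame-perfect outcome: (D, c3) with payoffs (10, 14).
For the simultaneous game, intersect best replies.
R's best replies: c1→A; c2→A; c3→D.
Column's best replies: A→c3; B→c3; C→c2; D→c3.
Only (D, c3) has each player best-responding; Nash payoffs (10, 14).
R earns 10 sequentially versus 10 at the Nash outcome: unchanged.

unchanged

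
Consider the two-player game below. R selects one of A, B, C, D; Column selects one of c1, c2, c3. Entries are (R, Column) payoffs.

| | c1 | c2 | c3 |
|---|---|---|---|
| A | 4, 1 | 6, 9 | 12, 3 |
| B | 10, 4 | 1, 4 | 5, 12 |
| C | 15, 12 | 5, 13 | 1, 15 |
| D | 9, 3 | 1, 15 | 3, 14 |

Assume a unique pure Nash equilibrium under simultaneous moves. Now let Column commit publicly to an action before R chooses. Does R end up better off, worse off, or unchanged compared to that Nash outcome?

Solve by backward induction (Column leads).
- c1: R compares 4, 10, 15, 9 and picks C; Column would get 12.
- c2: R compares 6, 1, 5, 1 and picks A; Column would get 9.
- c3: R compares 12, 5, 1, 3 and picks A; Column would get 3.
Maximizing over 12, 9, 3, Column chooses c1. Subgame-perfect outcome: (C, c1) with payoffs (15, 12).
Now find the simultaneous Nash equilibrium.
R's best replies: c1→C; c2→A; c3→A.
Column's best replies: A→c2; B→c3; C→c3; D→c2.
Only (A, c2) has each player best-responding; Nash payoffs (6, 9).
R earns 15 sequentially versus 6 at the Nash outcome: better off.

better off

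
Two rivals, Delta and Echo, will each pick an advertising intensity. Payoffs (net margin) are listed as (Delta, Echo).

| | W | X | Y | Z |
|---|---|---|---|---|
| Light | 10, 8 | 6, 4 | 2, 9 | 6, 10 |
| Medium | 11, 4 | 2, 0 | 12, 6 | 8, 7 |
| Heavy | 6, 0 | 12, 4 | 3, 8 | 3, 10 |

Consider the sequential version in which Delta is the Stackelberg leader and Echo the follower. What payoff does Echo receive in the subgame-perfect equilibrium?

7

Backward induction with Delta moving first.
- Light → Echo plays Z (best of 8, 4, 9, 10); Delta gets 6.
- Medium → Echo plays Z (best of 4, 0, 6, 7); Delta gets 8.
- Heavy → Echo plays Z (best of 0, 4, 8, 10); Delta gets 3.
Delta's induced payoffs are 6, 8, 3, so Delta commits to Medium. Subgame-perfect outcome: (Medium, Z) with payoffs (8, 7).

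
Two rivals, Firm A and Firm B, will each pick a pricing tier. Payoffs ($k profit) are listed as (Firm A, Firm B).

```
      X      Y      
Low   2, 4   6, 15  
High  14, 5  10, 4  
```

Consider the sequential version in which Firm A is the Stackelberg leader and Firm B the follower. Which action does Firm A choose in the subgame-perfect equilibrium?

Firm B best-responds to each possible Firm A move:
- Low: BR = Y, leader payoff 6.
- High: BR = X, leader payoff 14.
Firm A's induced payoffs are 6, 14, so Firm A commits to High. Subgame-perfect outcome: (High, X) with payoffs (14, 5).

High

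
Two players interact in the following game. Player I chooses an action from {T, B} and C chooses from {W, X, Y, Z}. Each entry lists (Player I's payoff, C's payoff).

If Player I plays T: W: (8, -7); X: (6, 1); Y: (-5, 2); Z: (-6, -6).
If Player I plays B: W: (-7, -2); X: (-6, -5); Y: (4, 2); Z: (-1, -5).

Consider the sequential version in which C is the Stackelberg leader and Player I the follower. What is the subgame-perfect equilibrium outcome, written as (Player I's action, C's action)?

(B, Y)

Solve by backward induction (C leads).
- W: Player I compares 8, -7 and picks T; C would get -7.
- X: Player I compares 6, -6 and picks T; C would get 1.
- Y: Player I compares -5, 4 and picks B; C would get 2.
- Z: Player I compares -6, -1 and picks B; C would get -5.
Maximizing over -7, 1, 2, -5, C chooses Y. Subgame-perfect outcome: (B, Y) with payoffs (4, 2).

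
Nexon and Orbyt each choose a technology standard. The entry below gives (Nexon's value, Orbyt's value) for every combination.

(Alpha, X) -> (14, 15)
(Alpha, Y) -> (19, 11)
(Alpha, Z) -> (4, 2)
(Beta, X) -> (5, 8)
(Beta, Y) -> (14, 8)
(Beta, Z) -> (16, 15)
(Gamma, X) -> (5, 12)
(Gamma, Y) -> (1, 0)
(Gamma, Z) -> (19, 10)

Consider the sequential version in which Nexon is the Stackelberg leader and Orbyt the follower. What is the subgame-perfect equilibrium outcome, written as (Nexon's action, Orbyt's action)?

Orbyt best-responds to each possible Nexon move:
- Alpha → Orbyt plays X (best of 15, 11, 2); Nexon gets 14.
- Beta → Orbyt plays Z (best of 8, 8, 15); Nexon gets 16.
- Gamma → Orbyt plays X (best of 12, 0, 10); Nexon gets 5.
Among 14, 16, 5, the best is 16 at Beta. Subgame-perfect outcome: (Beta, Z) with payoffs (16, 15).

(Beta, Z)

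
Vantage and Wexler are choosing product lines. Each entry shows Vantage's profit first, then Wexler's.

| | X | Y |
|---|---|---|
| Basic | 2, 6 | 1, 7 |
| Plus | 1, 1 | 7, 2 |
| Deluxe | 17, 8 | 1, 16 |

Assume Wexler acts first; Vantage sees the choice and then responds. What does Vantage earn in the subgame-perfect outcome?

Vantage best-responds to each possible Wexler move:
- X: BR = Deluxe, leader payoff 8.
- Y: BR = Plus, leader payoff 2.
Maximizing over 8, 2, Wexler chooses X. Subgame-perfect outcome: (Deluxe, X) with payoffs (17, 8).

17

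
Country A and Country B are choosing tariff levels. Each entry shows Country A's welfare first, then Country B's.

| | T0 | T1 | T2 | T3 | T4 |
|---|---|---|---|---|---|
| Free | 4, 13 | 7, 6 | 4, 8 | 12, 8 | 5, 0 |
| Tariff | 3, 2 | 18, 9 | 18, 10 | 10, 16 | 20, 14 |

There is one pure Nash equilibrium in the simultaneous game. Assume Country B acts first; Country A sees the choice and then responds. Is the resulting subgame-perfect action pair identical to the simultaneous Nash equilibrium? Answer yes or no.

Work backward from Country A's decision.
- T0 → Country A plays Free (best of 4, 3); Country B gets 13.
- T1 → Country A plays Tariff (best of 7, 18); Country B gets 9.
- T2 → Country A plays Tariff (best of 4, 18); Country B gets 10.
- T3 → Country A plays Free (best of 12, 10); Country B gets 8.
- T4 → Country A plays Tariff (best of 5, 20); Country B gets 14.
Maximizing over 13, 9, 10, 8, 14, Country B chooses T4. Subgame-perfect outcome: (Tariff, T4) with payoffs (20, 14).
Now find the simultaneous Nash equilibrium.
Country A's best replies: T0→Free; T1→Tariff; T2→Tariff; T3→Free; T4→Tariff.
Country B's best replies: Free→T0; Tariff→T3.
Only (Free, T0) has each player best-responding; Nash payoffs (4, 13).
Sequential outcome (Tariff, T4) differs from the Nash profile (Free, T0).

no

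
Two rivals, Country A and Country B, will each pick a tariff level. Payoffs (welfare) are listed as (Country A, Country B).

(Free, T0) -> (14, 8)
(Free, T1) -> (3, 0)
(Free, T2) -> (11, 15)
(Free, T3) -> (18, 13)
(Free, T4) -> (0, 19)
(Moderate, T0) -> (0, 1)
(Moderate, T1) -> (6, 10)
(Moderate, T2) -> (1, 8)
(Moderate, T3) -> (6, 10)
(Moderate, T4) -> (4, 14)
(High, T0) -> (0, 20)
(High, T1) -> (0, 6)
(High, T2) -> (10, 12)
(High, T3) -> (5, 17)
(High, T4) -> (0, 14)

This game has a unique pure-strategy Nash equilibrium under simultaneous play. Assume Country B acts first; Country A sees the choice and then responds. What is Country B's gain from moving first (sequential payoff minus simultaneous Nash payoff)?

1

Country A best-responds to each possible Country B move:
- T0: Country A compares 14, 0, 0 and picks Free; Country B would get 8.
- T1: Country A compares 3, 6, 0 and picks Moderate; Country B would get 10.
- T2: Country A compares 11, 1, 10 and picks Free; Country B would get 15.
- T3: Country A compares 18, 6, 5 and picks Free; Country B would get 13.
- T4: Country A compares 0, 4, 0 and picks Moderate; Country B would get 14.
Country B's induced payoffs are 8, 10, 15, 13, 14, so Country B commits to T2. Subgame-perfect outcome: (Free, T2) with payoffs (11, 15).
Now find the simultaneous Nash equilibrium.
Country A's best replies: T0→Free; T1→Moderate; T2→Free; T3→Free; T4→Moderate.
Country B's best replies: Free→T4; Moderate→T4; High→T0.
Only (Moderate, T4) has each player best-responding; Nash payoffs (4, 14).
Country B's commitment gain: 15 − 14 = 1.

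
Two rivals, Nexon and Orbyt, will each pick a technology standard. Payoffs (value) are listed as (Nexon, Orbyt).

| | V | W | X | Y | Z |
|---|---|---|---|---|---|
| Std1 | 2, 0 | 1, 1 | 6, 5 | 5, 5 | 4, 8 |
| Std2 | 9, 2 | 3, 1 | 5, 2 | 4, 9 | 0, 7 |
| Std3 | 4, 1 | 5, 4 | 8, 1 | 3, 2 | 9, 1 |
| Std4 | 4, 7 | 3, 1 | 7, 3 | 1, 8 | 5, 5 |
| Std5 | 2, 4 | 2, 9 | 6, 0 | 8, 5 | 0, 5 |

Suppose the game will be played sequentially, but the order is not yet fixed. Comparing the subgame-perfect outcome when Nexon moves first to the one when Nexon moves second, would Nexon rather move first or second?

If Nexon leads: Orbyt's best replies are Std1→Z, Std2→Y, Std3→W, Std4→Y, Std5→W; Nexon's induced payoffs 4, 4, 5, 1, 2; outcome (Std3, W), payoffs (5, 4).
If Orbyt leads: Nexon's best replies are V→Std2, W→Std3, X→Std3, Y→Std5, Z→Std3; Orbyt's induced payoffs 2, 4, 1, 5, 1; outcome (Std5, Y), payoffs (8, 5).
Nexon gets 5 moving first and 8 moving second, so Nexon prefers to move second.

second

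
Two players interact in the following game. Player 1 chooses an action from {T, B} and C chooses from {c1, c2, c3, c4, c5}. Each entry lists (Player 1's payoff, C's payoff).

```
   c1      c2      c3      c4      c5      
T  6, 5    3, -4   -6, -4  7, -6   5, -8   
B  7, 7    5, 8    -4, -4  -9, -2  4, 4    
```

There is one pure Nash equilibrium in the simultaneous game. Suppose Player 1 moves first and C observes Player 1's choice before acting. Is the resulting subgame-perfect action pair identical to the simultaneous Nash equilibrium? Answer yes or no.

no

Backward induction with Player 1 moving first.
- T: C compares 5, -4, -4, -6, -8 and picks c1; Player 1 would get 6.
- B: C compares 7, 8, -4, -2, 4 and picks c2; Player 1 would get 5.
Among 6, 5, the best is 6 at T. Subgame-perfect outcome: (T, c1) with payoffs (6, 5).
For the simultaneous game, intersect best replies.
Player 1's best replies: c1→B; c2→B; c3→B; c4→T; c5→T.
C's best replies: T→c1; B→c2.
Only (B, c2) has each player best-responding; Nash payoffs (5, 8).
Sequential outcome (T, c1) differs from the Nash profile (B, c2).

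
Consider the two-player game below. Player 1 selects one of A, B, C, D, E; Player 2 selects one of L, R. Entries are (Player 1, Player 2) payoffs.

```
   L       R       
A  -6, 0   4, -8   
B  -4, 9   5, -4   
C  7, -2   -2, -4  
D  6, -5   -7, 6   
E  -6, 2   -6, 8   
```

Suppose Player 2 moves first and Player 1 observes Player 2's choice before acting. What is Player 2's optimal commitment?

Backward induction with Player 2 moving first.
- L → Player 1 plays C (best of -6, -4, 7, 6, -6); Player 2 gets -2.
- R → Player 1 plays B (best of 4, 5, -2, -7, -6); Player 2 gets -4.
Player 2's induced payoffs are -2, -4, so Player 2 commits to L. Subgame-perfect outcome: (C, L) with payoffs (7, -2).

L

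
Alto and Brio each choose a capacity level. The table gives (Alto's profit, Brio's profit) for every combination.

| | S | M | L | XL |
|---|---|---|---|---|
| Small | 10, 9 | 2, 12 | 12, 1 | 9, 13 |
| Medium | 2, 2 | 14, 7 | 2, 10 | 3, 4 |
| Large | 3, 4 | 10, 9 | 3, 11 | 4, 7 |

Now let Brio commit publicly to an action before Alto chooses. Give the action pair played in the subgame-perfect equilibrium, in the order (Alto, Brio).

(Small, XL)

Backward induction with Brio moving first.
- S: Alto compares 10, 2, 3 and picks Small; Brio would get 9.
- M: Alto compares 2, 14, 10 and picks Medium; Brio would get 7.
- L: Alto compares 12, 2, 3 and picks Small; Brio would get 1.
- XL: Alto compares 9, 3, 4 and picks Small; Brio would get 13.
Among 9, 7, 1, 13, the best is 13 at XL. Subgame-perfect outcome: (Small, XL) with payoffs (9, 13).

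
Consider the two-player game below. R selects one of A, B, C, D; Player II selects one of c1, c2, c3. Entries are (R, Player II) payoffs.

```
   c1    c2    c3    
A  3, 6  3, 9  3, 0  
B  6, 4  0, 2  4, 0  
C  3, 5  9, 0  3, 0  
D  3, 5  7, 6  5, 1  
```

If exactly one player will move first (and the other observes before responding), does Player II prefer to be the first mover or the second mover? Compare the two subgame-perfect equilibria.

If R leads: Player II's best replies are A→c2, B→c1, C→c1, D→c2; R's induced payoffs 3, 6, 3, 7; outcome (D, c2), payoffs (7, 6).
If Player II leads: R's best replies are c1→B, c2→C, c3→D; Player II's induced payoffs 4, 0, 1; outcome (B, c1), payoffs (6, 4).
Player II gets 4 moving first and 6 moving second, so Player II prefers to move second.

second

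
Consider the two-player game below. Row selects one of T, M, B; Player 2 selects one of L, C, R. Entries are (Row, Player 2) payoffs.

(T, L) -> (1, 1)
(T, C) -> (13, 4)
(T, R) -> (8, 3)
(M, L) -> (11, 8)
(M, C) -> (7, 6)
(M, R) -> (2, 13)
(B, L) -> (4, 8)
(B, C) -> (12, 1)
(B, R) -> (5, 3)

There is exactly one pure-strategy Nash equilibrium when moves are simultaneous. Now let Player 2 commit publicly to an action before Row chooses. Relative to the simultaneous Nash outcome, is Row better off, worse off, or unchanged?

Backward induction with Player 2 moving first.
- L: BR = M, leader payoff 8.
- C: BR = T, leader payoff 4.
- R: BR = T, leader payoff 3.
Among 8, 4, 3, the best is 8 at L. Subgame-perfect outcome: (M, L) with payoffs (11, 8).
Now find the simultaneous Nash equilibrium.
Row's best replies: L→M; C→T; R→T.
Player 2's best replies: T→C; M→R; B→L.
Only (T, C) has each player best-responding; Nash payoffs (13, 4).
Row earns 11 sequentially versus 13 at the Nash outcome: worse off.

worse off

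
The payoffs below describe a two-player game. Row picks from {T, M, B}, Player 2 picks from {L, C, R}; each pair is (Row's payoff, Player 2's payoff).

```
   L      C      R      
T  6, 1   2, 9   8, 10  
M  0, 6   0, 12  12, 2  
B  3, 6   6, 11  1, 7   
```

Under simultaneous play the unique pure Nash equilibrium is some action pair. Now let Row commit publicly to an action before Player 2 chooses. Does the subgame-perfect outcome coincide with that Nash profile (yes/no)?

Work backward from Player 2's decision.
- T: Player 2 compares 1, 9, 10 and picks R; Row would get 8.
- M: Player 2 compares 6, 12, 2 and picks C; Row would get 0.
- B: Player 2 compares 6, 11, 7 and picks C; Row would get 6.
Maximizing over 8, 0, 6, Row chooses T. Subgame-perfect outcome: (T, R) with payoffs (8, 10).
Now find the simultaneous Nash equilibrium.
Row's best replies: L→T; C→B; R→M.
Player 2's best replies: T→R; M→C; B→C.
Only (B, C) has each player best-responding; Nash payoffs (6, 11).
Sequential outcome (T, R) differs from the Nash profile (B, C).

no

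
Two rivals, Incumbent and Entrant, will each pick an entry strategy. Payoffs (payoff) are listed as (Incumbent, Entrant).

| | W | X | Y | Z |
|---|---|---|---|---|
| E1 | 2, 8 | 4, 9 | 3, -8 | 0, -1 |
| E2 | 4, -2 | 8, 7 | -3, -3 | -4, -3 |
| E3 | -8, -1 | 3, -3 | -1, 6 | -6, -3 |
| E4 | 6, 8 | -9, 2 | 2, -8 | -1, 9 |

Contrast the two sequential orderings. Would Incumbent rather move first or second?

first

If Incumbent leads: Entrant's best replies are E1→X, E2→X, E3→Y, E4→Z; Incumbent's induced payoffs 4, 8, -1, -1; outcome (E2, X), payoffs (8, 7).
If Entrant leads: Incumbent's best replies are W→E4, X→E2, Y→E1, Z→E1; Entrant's induced payoffs 8, 7, -8, -1; outcome (E4, W), payoffs (6, 8).
Incumbent gets 8 moving first and 6 moving second, so Incumbent prefers to move first.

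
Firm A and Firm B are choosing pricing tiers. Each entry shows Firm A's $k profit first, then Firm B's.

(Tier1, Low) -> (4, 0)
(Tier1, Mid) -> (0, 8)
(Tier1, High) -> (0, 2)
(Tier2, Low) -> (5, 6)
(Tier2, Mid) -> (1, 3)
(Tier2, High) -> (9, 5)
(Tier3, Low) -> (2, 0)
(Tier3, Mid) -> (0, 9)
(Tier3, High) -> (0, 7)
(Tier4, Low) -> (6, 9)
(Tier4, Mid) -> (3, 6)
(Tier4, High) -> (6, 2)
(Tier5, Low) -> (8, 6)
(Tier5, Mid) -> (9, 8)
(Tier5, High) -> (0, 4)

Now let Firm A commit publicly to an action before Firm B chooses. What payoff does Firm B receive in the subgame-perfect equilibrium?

Firm B best-responds to each possible Firm A move:
- Tier1: BR = Mid, leader payoff 0.
- Tier2: BR = Low, leader payoff 5.
- Tier3: BR = Mid, leader payoff 0.
- Tier4: BR = Low, leader payoff 6.
- Tier5: BR = Mid, leader payoff 9.
Firm A's induced payoffs are 0, 5, 0, 6, 9, so Firm A commits to Tier5. Subgame-perfect outcome: (Tier5, Mid) with payoffs (9, 8).

8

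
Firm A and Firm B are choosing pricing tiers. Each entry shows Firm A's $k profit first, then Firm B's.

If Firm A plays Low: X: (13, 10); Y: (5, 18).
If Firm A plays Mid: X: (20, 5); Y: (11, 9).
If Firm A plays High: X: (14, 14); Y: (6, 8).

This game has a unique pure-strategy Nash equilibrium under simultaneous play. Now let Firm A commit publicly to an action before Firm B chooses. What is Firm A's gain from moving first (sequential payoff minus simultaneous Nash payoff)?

Solve by backward induction (Firm A leads).
- Low → Firm B plays Y (best of 10, 18); Firm A gets 5.
- Mid → Firm B plays Y (best of 5, 9); Firm A gets 11.
- High → Firm B plays X (best of 14, 8); Firm A gets 14.
Maximizing over 5, 11, 14, Firm A chooses High. Subgame-perfect outcome: (High, X) with payoffs (14, 14).
For the simultaneous game, intersect best replies.
Firm A's best replies: X→Mid; Y→Mid.
Firm B's best replies: Low→Y; Mid→Y; High→X.
Only (Mid, Y) has each player best-responding; Nash payoffs (11, 9).
Firm A's commitment gain: 14 − 11 = 3.

3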